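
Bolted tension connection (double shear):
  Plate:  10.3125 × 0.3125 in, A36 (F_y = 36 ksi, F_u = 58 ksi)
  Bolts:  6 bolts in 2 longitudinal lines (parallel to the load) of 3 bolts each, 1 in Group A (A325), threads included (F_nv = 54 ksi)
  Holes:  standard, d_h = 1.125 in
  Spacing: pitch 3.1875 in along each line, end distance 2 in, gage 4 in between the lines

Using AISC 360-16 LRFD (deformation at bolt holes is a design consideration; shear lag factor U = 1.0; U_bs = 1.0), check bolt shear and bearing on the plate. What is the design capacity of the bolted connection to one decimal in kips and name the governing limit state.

Bolt shear: A_b = π(1)²/4 = 0.7854 in². φR_n = 0.75 × 54 × 0.7854 × 6 × 2 = 381.7 kips.
Bearing (0.3125 in plate, F_u = 58 ksi): end bolts L_c = 2 − 1.125/2 = 1.4375, R_n = min(1.2×1.4375×0.3125×58, 2.4×1×0.3125×58) = 31.266 kips/bolt; interior L_c = 3.1875 − 1.125 = 2.0625, R_n = 43.5 kips/bolt. φR_n = 0.75 × (2×31.266 + 4×43.5) = 177.4 kips.
Governing: min(381.7, 177.4) = 177.4 kips → bearing.

177.4 kips (bearing governs)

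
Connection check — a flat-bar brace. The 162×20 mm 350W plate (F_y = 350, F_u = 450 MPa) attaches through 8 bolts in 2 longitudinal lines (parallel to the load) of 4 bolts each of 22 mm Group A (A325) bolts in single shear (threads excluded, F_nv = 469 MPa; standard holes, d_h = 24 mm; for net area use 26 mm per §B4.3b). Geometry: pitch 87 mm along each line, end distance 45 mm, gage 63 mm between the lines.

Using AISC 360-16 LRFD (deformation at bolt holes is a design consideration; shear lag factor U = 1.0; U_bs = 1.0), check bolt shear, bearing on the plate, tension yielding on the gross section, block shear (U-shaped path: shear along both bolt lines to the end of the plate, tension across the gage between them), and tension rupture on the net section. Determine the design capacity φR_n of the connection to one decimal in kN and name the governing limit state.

742.5 kN (net-section rupture governs)

Bolt shear: A_b = π(22)²/4 = 380.13 mm². φR_n = 0.75 × 469 × 380.13 × 8 × 1 = 1069.7 kN.
Bearing (20 mm plate, F_u = 450 MPa): end bolts L_c = 45 − 24/2 = 33, R_n = min(1.2×33×20×450, 2.4×22×20×450) = 356.4 kN/bolt; interior L_c = 87 − 24 = 63, R_n = 475.2 kN/bolt. φR_n = 0.75 × (2×356.4 + 6×475.2) = 2673.0 kN.
Tension yield (gross): A_g = 162×20 = 3240 mm². φR_n = 0.90 × 350 × 3240 = 1020.6 kN.
Block shear: shear path 2×[45+3×87] = 2×306 mm, A_gv = 12240, A_nv = 2×(306 − 3.5×26)×20 = 8600 mm²; tension across gage: (63 − 1×26)×20 = 740 mm². R_n = min(0.6×450×8600, 0.6×350×12240) + 1.0×450×740 = min(2322, 2570.4) + 333 = 2655 kN. φR_n = 0.75 × 2655 = 1991.3 kN.
Tension rupture (net): A_n = (162 − 2×26)×20 = 2200 mm² (U = 1.0, A_e = A_n). φR_n = 0.75 × 450 × 2200 = 742.5 kN.
Governing: min(1069.7, 2673.0, 1020.6, 1991.3, 742.5) = 742.5 kN → net-section rupture.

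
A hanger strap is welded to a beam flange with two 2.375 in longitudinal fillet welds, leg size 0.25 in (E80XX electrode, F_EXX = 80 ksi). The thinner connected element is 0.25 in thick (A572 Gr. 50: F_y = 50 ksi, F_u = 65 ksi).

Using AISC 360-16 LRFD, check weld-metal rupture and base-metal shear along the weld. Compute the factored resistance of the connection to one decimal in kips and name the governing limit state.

30.2 kips (weld metal governs)

Weld metal: throat = 0.707×0.25 = 0.17675 in, L = 2×2.375 = 4.75 in. φR_n = 0.75 × 0.6 × 80 × 0.17675 × 4.75 = 30.2 kips.
Base metal shear (0.25 in plate): yield φR_n = 1.0×0.6×50×0.25×4.75 = 35.6 kips; rupture φR_n = 0.75×0.6×65×0.25×4.75 = 34.7 kips; take 34.7 kips (rupture).
Governing: min(30.2, 34.7) = 30.2 kips → weld metal.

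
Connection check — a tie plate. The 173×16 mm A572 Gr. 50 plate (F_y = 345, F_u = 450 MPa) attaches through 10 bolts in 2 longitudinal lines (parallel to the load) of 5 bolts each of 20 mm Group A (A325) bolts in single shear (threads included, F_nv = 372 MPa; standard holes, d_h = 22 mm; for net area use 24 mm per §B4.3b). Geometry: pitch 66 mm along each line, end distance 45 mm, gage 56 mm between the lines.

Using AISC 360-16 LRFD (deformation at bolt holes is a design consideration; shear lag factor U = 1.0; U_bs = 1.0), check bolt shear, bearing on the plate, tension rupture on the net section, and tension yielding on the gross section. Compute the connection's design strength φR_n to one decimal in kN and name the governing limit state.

Bolt shear: A_b = π(20)²/4 = 314.16 mm². φR_n = 0.75 × 372 × 314.16 × 10 × 1 = 876.5 kN.
Bearing (16 mm plate, F_u = 450 MPa): end bolts L_c = 45 − 22/2 = 34, R_n = min(1.2×34×16×450, 2.4×20×16×450) = 293.76 kN/bolt; interior L_c = 66 − 22 = 44, R_n = 345.6 kN/bolt. φR_n = 0.75 × (2×293.76 + 8×345.6) = 2514.2 kN.
Tension rupture (net): A_n = (173 − 2×24)×16 = 2000 mm² (U = 1.0, A_e = A_n). φR_n = 0.75 × 450 × 2000 = 675.0 kN.
Tension yield (gross): A_g = 173×16 = 2768 mm². φR_n = 0.90 × 345 × 2768 = 859.5 kN.
Governing: min(876.5, 2514.2, 675.0, 859.5) = 675.0 kN → net-section rupture.

675.0 kN (net-section rupture governs)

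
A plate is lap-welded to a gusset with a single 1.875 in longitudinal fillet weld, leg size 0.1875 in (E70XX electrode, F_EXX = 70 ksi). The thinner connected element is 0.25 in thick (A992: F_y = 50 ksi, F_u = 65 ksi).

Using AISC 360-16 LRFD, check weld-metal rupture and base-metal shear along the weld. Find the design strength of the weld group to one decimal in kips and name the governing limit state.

Weld metal: throat = 0.707×0.1875 = 0.13256 in, L = 1.875 in. φR_n = 0.75 × 0.6 × 70 × 0.13256 × 1.875 = 7.8 kips.
Base metal shear (0.25 in plate): yield φR_n = 1.0×0.6×50×0.25×1.875 = 14.1 kips; rupture φR_n = 0.75×0.6×65×0.25×1.875 = 13.7 kips; take 13.7 kips (rupture).
Governing: min(7.8, 13.7) = 7.8 kips → weld metal.

7.8 kips (weld metal governs)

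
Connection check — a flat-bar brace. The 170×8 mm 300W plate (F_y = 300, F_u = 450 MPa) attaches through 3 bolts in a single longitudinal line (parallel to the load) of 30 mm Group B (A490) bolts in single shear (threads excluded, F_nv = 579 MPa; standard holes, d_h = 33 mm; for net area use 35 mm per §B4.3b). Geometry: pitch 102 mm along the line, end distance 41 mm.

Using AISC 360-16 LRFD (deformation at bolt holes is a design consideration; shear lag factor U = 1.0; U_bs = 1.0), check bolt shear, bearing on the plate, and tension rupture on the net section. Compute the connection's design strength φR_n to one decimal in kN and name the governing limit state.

Bolt shear: A_b = π(30)²/4 = 706.86 mm². φR_n = 0.75 × 579 × 706.86 × 3 × 1 = 920.9 kN.
Bearing (8 mm plate, F_u = 450 MPa): end bolts L_c = 41 − 33/2 = 24.5, R_n = min(1.2×24.5×8×450, 2.4×30×8×450) = 105.84 kN/bolt; interior L_c = 102 − 33 = 69, R_n = 259.2 kN/bolt. φR_n = 0.75 × (1×105.84 + 2×259.2) = 468.2 kN.
Tension rupture (net): A_n = (170 − 1×35)×8 = 1080 mm² (U = 1.0, A_e = A_n). φR_n = 0.75 × 450 × 1080 = 364.5 kN.
Governing: min(920.9, 468.2, 364.5) = 364.5 kN → net-section rupture.

364.5 kN (net-section rupture governs)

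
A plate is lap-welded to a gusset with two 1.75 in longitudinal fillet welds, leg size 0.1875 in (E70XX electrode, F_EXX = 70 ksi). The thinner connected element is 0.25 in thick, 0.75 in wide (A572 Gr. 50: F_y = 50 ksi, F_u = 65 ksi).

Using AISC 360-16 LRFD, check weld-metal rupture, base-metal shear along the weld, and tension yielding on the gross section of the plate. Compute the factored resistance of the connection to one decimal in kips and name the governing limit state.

8.4 kips (gross-section yield governs)

Weld metal: throat = 0.707×0.1875 = 0.13256 in, L = 2×1.75 = 3.5 in. φR_n = 0.75 × 0.6 × 70 × 0.13256 × 3.5 = 14.6 kips.
Base metal shear (0.25 in plate): yield φR_n = 1.0×0.6×50×0.25×3.5 = 26.3 kips; rupture φR_n = 0.75×0.6×65×0.25×3.5 = 25.6 kips; take 25.6 kips (rupture).
Tension yield (gross): A_g = 0.75×0.25 = 0.1875 in². φR_n = 0.90 × 50 × 0.1875 = 8.4 kips.
Governing: min(14.6, 25.6, 8.4) = 8.4 kips → gross-section yield.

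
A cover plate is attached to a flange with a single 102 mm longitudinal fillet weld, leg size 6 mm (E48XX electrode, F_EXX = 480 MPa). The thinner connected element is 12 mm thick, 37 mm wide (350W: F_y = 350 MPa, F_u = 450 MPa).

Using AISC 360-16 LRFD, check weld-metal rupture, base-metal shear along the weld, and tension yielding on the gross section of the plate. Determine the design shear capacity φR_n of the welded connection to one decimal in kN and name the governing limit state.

93.5 kN (weld metal governs)

Weld metal: throat = 0.707×6 = 4.242 mm, L = 102 mm. φR_n = 0.75 × 0.6 × 480 × 4.242 × 102 = 93.5 kN.
Base metal shear (12 mm plate): yield φR_n = 1.0×0.6×350×12×102 = 257.0 kN; rupture φR_n = 0.75×0.6×450×12×102 = 247.9 kN; take 247.9 kN (rupture).
Tension yield (gross): A_g = 37×12 = 444 mm². φR_n = 0.90 × 350 × 444 = 139.9 kN.
Governing: min(93.5, 247.9, 139.9) = 93.5 kN → weld metal.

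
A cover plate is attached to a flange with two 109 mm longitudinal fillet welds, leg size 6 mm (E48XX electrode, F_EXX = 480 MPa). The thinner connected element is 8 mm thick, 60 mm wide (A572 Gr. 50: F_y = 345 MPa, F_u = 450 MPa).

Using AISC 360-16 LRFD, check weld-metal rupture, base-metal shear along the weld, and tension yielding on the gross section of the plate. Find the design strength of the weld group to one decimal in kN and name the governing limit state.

Weld metal: throat = 0.707×6 = 4.242 mm, L = 2×109 = 218 mm. φR_n = 0.75 × 0.6 × 480 × 4.242 × 218 = 199.7 kN.
Base metal shear (8 mm plate): yield φR_n = 1.0×0.6×345×8×218 = 361.0 kN; rupture φR_n = 0.75×0.6×450×8×218 = 353.2 kN; take 353.2 kN (rupture).
Tension yield (gross): A_g = 60×8 = 480 mm². φR_n = 0.90 × 345 × 480 = 149.0 kN.
Governing: min(199.7, 353.2, 149.0) = 149.0 kN → gross-section yield.

149.0 kN (gross-section yield governs)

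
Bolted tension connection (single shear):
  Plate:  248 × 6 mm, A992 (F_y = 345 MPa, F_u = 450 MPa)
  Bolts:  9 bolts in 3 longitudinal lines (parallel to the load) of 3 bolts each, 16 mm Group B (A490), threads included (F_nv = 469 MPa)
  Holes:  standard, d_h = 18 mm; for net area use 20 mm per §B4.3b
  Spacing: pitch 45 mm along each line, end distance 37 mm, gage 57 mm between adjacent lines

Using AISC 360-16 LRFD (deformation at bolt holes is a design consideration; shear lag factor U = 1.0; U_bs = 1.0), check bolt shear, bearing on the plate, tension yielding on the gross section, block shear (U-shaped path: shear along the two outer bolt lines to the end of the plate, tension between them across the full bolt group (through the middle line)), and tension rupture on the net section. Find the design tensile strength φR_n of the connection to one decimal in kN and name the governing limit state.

337.0 kN (block shear governs)

Bolt shear: A_b = π(16)²/4 = 201.06 mm². φR_n = 0.75 × 469 × 201.06 × 9 × 1 = 636.5 kN.
Bearing (6 mm plate, F_u = 450 MPa): end bolts L_c = 37 − 18/2 = 28, R_n = min(1.2×28×6×450, 2.4×16×6×450) = 90.72 kN/bolt; interior L_c = 45 − 18 = 27, R_n = 87.48 kN/bolt. φR_n = 0.75 × (3×90.72 + 6×87.48) = 597.8 kN.
Tension yield (gross): A_g = 248×6 = 1488 mm². φR_n = 0.90 × 345 × 1488 = 462.0 kN.
Block shear: shear path 2×[37+2×45] = 2×127 mm, A_gv = 1524, A_nv = 2×(127 − 2.5×20)×6 = 924 mm²; tension across gage: (114 − 2×20)×6 = 444 mm². R_n = min(0.6×450×924, 0.6×345×1524) + 1.0×450×444 = min(249.48, 315.47) + 199.8 = 449.28 kN. φR_n = 0.75 × 449.28 = 337.0 kN.
Tension rupture (net): A_n = (248 − 3×20)×6 = 1128 mm² (U = 1.0, A_e = A_n). φR_n = 0.75 × 450 × 1128 = 380.7 kN.
Governing: min(636.5, 597.8, 462.0, 337.0, 380.7) = 337.0 kN → block shear.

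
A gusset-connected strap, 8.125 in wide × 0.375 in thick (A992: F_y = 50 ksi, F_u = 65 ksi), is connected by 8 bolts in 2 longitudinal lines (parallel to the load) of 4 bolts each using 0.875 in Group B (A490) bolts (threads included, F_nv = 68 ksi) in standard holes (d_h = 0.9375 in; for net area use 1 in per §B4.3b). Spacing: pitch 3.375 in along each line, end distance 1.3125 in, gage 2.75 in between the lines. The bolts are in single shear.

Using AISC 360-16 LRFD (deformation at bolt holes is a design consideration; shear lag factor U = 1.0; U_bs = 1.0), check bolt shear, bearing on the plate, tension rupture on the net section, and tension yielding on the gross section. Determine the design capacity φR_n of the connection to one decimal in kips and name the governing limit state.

Bolt shear: A_b = π(0.875)²/4 = 0.60132 in². φR_n = 0.75 × 68 × 0.60132 × 8 × 1 = 245.3 kips.
Bearing (0.375 in plate, F_u = 65 ksi): end bolts L_c = 1.3125 − 0.9375/2 = 0.84375, R_n = min(1.2×0.84375×0.375×65, 2.4×0.875×0.375×65) = 24.68 kips/bolt; interior L_c = 3.375 − 0.9375 = 2.4375, R_n = 51.188 kips/bolt. φR_n = 0.75 × (2×24.68 + 6×51.188) = 267.4 kips.
Tension rupture (net): A_n = (8.125 − 2×1)×0.375 = 2.2969 in² (U = 1.0, A_e = A_n). φR_n = 0.75 × 65 × 2.2969 = 112.0 kips.
Tension yield (gross): A_g = 8.125×0.375 = 3.0469 in². φR_n = 0.90 × 50 × 3.0469 = 137.1 kips.
Governing: min(245.3, 267.4, 112.0, 137.1) = 112.0 kips → net-section rupture.

112.0 kips (net-section rupture governs)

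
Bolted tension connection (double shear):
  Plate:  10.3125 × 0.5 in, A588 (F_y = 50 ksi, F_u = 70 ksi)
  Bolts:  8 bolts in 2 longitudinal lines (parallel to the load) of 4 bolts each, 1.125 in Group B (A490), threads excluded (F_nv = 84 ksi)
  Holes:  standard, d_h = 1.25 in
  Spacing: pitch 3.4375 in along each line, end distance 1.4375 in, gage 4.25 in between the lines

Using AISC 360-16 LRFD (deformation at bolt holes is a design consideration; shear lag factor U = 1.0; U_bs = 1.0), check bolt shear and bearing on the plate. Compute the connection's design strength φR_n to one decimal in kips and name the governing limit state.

464.6 kips (bearing governs)

Bolt shear: A_b = π(1.125)²/4 = 0.99402 in². φR_n = 0.75 × 84 × 0.99402 × 8 × 2 = 1002.0 kips.
Bearing (0.5 in plate, F_u = 70 ksi): end bolts L_c = 1.4375 − 1.25/2 = 0.8125, R_n = min(1.2×0.8125×0.5×70, 2.4×1.125×0.5×70) = 34.125 kips/bolt; interior L_c = 3.4375 − 1.25 = 2.1875, R_n = 91.875 kips/bolt. φR_n = 0.75 × (2×34.125 + 6×91.875) = 464.6 kips.
Governing: min(1002.0, 464.6) = 464.6 kips → bearing.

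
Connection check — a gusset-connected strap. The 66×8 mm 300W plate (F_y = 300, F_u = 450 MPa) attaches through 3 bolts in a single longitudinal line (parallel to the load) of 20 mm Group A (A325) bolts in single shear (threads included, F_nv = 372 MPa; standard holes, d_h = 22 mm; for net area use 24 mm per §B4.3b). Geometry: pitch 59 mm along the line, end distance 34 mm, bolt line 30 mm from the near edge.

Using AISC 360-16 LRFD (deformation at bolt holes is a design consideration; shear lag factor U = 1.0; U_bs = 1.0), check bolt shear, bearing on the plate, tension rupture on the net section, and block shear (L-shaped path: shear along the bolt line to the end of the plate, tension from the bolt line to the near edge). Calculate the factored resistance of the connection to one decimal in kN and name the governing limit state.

113.4 kN (net-section rupture governs)

Bolt shear: A_b = π(20)²/4 = 314.16 mm². φR_n = 0.75 × 372 × 314.16 × 3 × 1 = 263.0 kN.
Bearing (8 mm plate, F_u = 450 MPa): end bolts L_c = 34 − 22/2 = 23, R_n = min(1.2×23×8×450, 2.4×20×8×450) = 99.36 kN/bolt; interior L_c = 59 − 22 = 37, R_n = 159.84 kN/bolt. φR_n = 0.75 × (1×99.36 + 2×159.84) = 314.3 kN.
Tension rupture (net): A_n = (66 − 1×24)×8 = 336 mm² (U = 1.0, A_e = A_n). φR_n = 0.75 × 450 × 336 = 113.4 kN.
Block shear: shear path 1×[34+2×59] = 1×152 mm, A_gv = 1216, A_nv = 1×(152 − 2.5×24)×8 = 736 mm²; tension to near edge: (30 − 0.5×24)×8 = 144 mm². R_n = min(0.6×450×736, 0.6×300×1216) + 1.0×450×144 = min(198.72, 218.88) + 64.8 = 263.52 kN. φR_n = 0.75 × 263.52 = 197.6 kN.
Governing: min(263.0, 314.3, 113.4, 197.6) = 113.4 kN → net-section rupture.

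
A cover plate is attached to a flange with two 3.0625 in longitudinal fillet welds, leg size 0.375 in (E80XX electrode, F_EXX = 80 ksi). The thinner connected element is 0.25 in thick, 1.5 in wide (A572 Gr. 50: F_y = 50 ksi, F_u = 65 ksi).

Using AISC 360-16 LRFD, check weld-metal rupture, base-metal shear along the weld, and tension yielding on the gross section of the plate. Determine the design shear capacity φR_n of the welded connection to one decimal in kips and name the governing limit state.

Weld metal: throat = 0.707×0.375 = 0.26513 in, L = 2×3.0625 = 6.125 in. φR_n = 0.75 × 0.6 × 80 × 0.26513 × 6.125 = 58.5 kips.
Base metal shear (0.25 in plate): yield φR_n = 1.0×0.6×50×0.25×6.125 = 45.9 kips; rupture φR_n = 0.75×0.6×65×0.25×6.125 = 44.8 kips; take 44.8 kips (rupture).
Tension yield (gross): A_g = 1.5×0.25 = 0.375 in². φR_n = 0.90 × 50 × 0.375 = 16.9 kips.
Governing: min(58.5, 44.8, 16.9) = 16.9 kips → gross-section yield.

16.9 kips (gross-section yield governs)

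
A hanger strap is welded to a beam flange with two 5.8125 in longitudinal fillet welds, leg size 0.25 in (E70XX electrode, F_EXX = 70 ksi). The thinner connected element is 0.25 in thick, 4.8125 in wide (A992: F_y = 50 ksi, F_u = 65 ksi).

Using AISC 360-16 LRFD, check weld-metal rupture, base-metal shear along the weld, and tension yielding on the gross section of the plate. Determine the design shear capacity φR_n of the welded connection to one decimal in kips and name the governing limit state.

Weld metal: throat = 0.707×0.25 = 0.17675 in, L = 2×5.8125 = 11.625 in. φR_n = 0.75 × 0.6 × 70 × 0.17675 × 11.625 = 64.7 kips.
Base metal shear (0.25 in plate): yield φR_n = 1.0×0.6×50×0.25×11.625 = 87.2 kips; rupture φR_n = 0.75×0.6×65×0.25×11.625 = 85.0 kips; take 85.0 kips (rupture).
Tension yield (gross): A_g = 4.8125×0.25 = 1.2031 in². φR_n = 0.90 × 50 × 1.2031 = 54.1 kips.
Governing: min(64.7, 85.0, 54.1) = 54.1 kips → gross-section yield.

54.1 kips (gross-section yield governs)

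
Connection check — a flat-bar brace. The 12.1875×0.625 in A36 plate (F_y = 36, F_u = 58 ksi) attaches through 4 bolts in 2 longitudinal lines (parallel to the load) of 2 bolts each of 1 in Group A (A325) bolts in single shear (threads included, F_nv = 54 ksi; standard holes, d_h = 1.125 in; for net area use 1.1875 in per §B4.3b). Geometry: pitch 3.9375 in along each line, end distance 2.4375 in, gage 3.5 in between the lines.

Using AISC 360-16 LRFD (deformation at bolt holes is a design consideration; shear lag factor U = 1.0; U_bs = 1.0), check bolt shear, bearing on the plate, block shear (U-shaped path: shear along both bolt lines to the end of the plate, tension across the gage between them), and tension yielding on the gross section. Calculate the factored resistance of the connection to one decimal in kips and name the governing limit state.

127.2 kips (bolt shear governs)

Bolt shear: A_b = π(1)²/4 = 0.7854 in². φR_n = 0.75 × 54 × 0.7854 × 4 × 1 = 127.2 kips.
Bearing (0.625 in plate, F_u = 58 ksi): end bolts L_c = 2.4375 − 1.125/2 = 1.875, R_n = min(1.2×1.875×0.625×58, 2.4×1×0.625×58) = 81.563 kips/bolt; interior L_c = 3.9375 − 1.125 = 2.8125, R_n = 87 kips/bolt. φR_n = 0.75 × (2×81.563 + 2×87) = 252.8 kips.
Block shear: shear path 2×[2.4375+1×3.9375] = 2×6.375 in, A_gv = 7.9688, A_nv = 2×(6.375 − 1.5×1.1875)×0.625 = 5.7422 in²; tension across gage: (3.5 − 1×1.1875)×0.625 = 1.4453 in². R_n = min(0.6×58×5.7422, 0.6×36×7.9688) + 1.0×58×1.4453 = min(199.83, 172.13) + 83.827 = 255.96 kips. φR_n = 0.75 × 255.96 = 192.0 kips.
Tension yield (gross): A_g = 12.1875×0.625 = 7.6172 in². φR_n = 0.90 × 36 × 7.6172 = 246.8 kips.
Governing: min(127.2, 252.8, 192.0, 246.8) = 127.2 kips → bolt shear.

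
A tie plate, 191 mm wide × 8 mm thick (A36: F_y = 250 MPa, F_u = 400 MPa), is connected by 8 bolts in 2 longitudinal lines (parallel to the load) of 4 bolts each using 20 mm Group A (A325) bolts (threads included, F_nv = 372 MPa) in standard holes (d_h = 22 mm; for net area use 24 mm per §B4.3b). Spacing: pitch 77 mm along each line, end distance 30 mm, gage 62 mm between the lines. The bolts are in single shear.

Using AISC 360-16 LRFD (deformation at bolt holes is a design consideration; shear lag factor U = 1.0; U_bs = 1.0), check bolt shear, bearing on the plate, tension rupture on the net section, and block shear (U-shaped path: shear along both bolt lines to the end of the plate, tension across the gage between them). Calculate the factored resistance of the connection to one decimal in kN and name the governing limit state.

Bolt shear: A_b = π(20)²/4 = 314.16 mm². φR_n = 0.75 × 372 × 314.16 × 8 × 1 = 701.2 kN.
Bearing (8 mm plate, F_u = 400 MPa): end bolts L_c = 30 − 22/2 = 19, R_n = min(1.2×19×8×400, 2.4×20×8×400) = 72.96 kN/bolt; interior L_c = 77 − 22 = 55, R_n = 153.6 kN/bolt. φR_n = 0.75 × (2×72.96 + 6×153.6) = 800.6 kN.
Tension rupture (net): A_n = (191 − 2×24)×8 = 1144 mm² (U = 1.0, A_e = A_n). φR_n = 0.75 × 400 × 1144 = 343.2 kN.
Block shear: shear path 2×[30+3×77] = 2×261 mm, A_gv = 4176, A_nv = 2×(261 − 3.5×24)×8 = 2832 mm²; tension across gage: (62 − 1×24)×8 = 304 mm². R_n = min(0.6×400×2832, 0.6×250×4176) + 1.0×400×304 = min(679.68, 626.4) + 121.6 = 748 kN. φR_n = 0.75 × 748 = 561.0 kN.
Governing: min(701.2, 800.6, 343.2, 561.0) = 343.2 kN → net-section rupture.

343.2 kN (net-section rupture governs)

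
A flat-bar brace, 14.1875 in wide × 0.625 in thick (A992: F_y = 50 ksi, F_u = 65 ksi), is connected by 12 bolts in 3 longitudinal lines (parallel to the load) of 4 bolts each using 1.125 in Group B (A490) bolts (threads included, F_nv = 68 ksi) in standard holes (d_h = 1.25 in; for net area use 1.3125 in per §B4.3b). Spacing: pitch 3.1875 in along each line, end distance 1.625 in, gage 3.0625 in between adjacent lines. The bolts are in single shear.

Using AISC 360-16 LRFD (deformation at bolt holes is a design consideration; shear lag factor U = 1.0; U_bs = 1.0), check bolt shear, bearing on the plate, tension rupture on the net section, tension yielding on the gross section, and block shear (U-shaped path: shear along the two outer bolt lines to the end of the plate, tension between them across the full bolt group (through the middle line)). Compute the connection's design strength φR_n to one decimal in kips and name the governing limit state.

Bolt shear: A_b = π(1.125)²/4 = 0.99402 in². φR_n = 0.75 × 68 × 0.99402 × 12 × 1 = 608.3 kips.
Bearing (0.625 in plate, F_u = 65 ksi): end bolts L_c = 1.625 − 1.25/2 = 1, R_n = min(1.2×1×0.625×65, 2.4×1.125×0.625×65) = 48.75 kips/bolt; interior L_c = 3.1875 − 1.25 = 1.9375, R_n = 94.453 kips/bolt. φR_n = 0.75 × (3×48.75 + 9×94.453) = 747.2 kips.
Tension rupture (net): A_n = (14.1875 − 3×1.3125)×0.625 = 6.4063 in² (U = 1.0, A_e = A_n). φR_n = 0.75 × 65 × 6.4063 = 312.3 kips.
Tension yield (gross): A_g = 14.1875×0.625 = 8.8672 in². φR_n = 0.90 × 50 × 8.8672 = 399.0 kips.
Block shear: shear path 2×[1.625+3×3.1875] = 2×11.1875 in, A_gv = 13.984, A_nv = 2×(11.1875 − 3.5×1.3125)×0.625 = 8.2422 in²; tension across gage: (6.125 − 2×1.3125)×0.625 = 2.1875 in². R_n = min(0.6×65×8.2422, 0.6×50×13.984) + 1.0×65×2.1875 = min(321.45, 419.52) + 142.19 = 463.64 kips. φR_n = 0.75 × 463.64 = 347.7 kips.
Governing: min(608.3, 747.2, 312.3, 399.0, 347.7) = 312.3 kips → net-section rupture.

312.3 kips (net-section rupture governs)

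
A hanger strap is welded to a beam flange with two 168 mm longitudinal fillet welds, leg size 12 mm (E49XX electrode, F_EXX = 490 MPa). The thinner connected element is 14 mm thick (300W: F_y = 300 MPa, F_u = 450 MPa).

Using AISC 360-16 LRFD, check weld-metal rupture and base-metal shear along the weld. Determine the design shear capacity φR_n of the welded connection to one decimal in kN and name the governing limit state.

Weld metal: throat = 0.707×12 = 8.484 mm, L = 2×168 = 336 mm. φR_n = 0.75 × 0.6 × 490 × 8.484 × 336 = 628.6 kN.
Base metal shear (14 mm plate): yield φR_n = 1.0×0.6×300×14×336 = 846.7 kN; rupture φR_n = 0.75×0.6×450×14×336 = 952.6 kN; take 846.7 kN (yield).
Governing: min(628.6, 846.7) = 628.6 kN → weld metal.

628.6 kN (weld metal governs)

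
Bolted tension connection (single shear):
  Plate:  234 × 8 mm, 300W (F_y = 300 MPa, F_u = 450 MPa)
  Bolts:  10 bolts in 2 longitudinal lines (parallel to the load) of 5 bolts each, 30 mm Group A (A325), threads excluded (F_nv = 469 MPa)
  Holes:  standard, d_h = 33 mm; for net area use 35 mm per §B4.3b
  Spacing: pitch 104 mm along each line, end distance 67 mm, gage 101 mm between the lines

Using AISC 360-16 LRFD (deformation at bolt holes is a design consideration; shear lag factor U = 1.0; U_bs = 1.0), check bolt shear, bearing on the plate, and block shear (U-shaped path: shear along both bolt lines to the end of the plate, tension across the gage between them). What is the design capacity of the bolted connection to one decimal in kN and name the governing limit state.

Bolt shear: A_b = π(30)²/4 = 706.86 mm². φR_n = 0.75 × 469 × 706.86 × 10 × 1 = 2486.4 kN.
Bearing (8 mm plate, F_u = 450 MPa): end bolts L_c = 67 − 33/2 = 50.5, R_n = min(1.2×50.5×8×450, 2.4×30×8×450) = 218.16 kN/bolt; interior L_c = 104 − 33 = 71, R_n = 259.2 kN/bolt. φR_n = 0.75 × (2×218.16 + 8×259.2) = 1882.4 kN.
Block shear: shear path 2×[67+4×104] = 2×483 mm, A_gv = 7728, A_nv = 2×(483 − 4.5×35)×8 = 5208 mm²; tension across gage: (101 − 1×35)×8 = 528 mm². R_n = min(0.6×450×5208, 0.6×300×7728) + 1.0×450×528 = min(1406.2, 1391) + 237.6 = 1628.6 kN. φR_n = 0.75 × 1628.6 = 1221.5 kN.
Governing: min(2486.4, 1882.4, 1221.5) = 1221.5 kN → block shear.

1221.5 kN (block shear governs)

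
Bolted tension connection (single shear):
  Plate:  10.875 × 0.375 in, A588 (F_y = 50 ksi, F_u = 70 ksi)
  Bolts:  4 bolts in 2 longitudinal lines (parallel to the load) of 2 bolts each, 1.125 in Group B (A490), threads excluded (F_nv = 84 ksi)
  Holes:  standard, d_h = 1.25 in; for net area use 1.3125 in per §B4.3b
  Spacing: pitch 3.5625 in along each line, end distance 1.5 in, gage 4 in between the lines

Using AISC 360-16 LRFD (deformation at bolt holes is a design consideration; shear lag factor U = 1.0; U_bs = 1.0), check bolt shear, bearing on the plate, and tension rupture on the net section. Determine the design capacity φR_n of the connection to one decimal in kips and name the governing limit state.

147.7 kips (bearing governs)

Bolt shear: A_b = π(1.125)²/4 = 0.99402 in². φR_n = 0.75 × 84 × 0.99402 × 4 × 1 = 250.5 kips.
Bearing (0.375 in plate, F_u = 70 ksi): end bolts L_c = 1.5 − 1.25/2 = 0.875, R_n = min(1.2×0.875×0.375×70, 2.4×1.125×0.375×70) = 27.563 kips/bolt; interior L_c = 3.5625 − 1.25 = 2.3125, R_n = 70.875 kips/bolt. φR_n = 0.75 × (2×27.563 + 2×70.875) = 147.7 kips.
Tension rupture (net): A_n = (10.875 − 2×1.3125)×0.375 = 3.0938 in² (U = 1.0, A_e = A_n). φR_n = 0.75 × 70 × 3.0938 = 162.4 kips.
Governing: min(250.5, 147.7, 162.4) = 147.7 kips → bearing.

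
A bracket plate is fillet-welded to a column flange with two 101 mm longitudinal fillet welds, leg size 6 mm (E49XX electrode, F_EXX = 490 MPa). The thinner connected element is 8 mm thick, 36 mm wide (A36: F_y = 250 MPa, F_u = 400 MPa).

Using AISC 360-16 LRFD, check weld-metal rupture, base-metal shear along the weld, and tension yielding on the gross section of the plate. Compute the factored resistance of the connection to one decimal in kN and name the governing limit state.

64.8 kN (gross-section yield governs)

Weld metal: throat = 0.707×6 = 4.242 mm, L = 2×101 = 202 mm. φR_n = 0.75 × 0.6 × 490 × 4.242 × 202 = 188.9 kN.
Base metal shear (8 mm plate): yield φR_n = 1.0×0.6×250×8×202 = 242.4 kN; rupture φR_n = 0.75×0.6×400×8×202 = 290.9 kN; take 242.4 kN (yield).
Tension yield (gross): A_g = 36×8 = 288 mm². φR_n = 0.90 × 250 × 288 = 64.8 kN.
Governing: min(188.9, 242.4, 64.8) = 64.8 kN → gross-section yield.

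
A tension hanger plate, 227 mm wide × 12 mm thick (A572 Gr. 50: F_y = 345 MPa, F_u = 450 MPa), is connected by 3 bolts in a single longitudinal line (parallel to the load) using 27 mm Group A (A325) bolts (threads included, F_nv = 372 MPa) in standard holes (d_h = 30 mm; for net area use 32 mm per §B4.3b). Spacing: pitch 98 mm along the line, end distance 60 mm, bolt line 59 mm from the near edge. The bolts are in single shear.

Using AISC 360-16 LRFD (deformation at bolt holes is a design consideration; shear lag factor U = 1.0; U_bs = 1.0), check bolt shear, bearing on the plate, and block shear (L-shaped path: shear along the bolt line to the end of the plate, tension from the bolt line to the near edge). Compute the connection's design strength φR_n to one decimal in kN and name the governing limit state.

479.2 kN (bolt shear governs)

Bolt shear: A_b = π(27)²/4 = 572.56 mm². φR_n = 0.75 × 372 × 572.56 × 3 × 1 = 479.2 kN.
Bearing (12 mm plate, F_u = 450 MPa): end bolts L_c = 60 − 30/2 = 45, R_n = min(1.2×45×12×450, 2.4×27×12×450) = 291.6 kN/bolt; interior L_c = 98 − 30 = 68, R_n = 349.92 kN/bolt. φR_n = 0.75 × (1×291.6 + 2×349.92) = 743.6 kN.
Block shear: shear path 1×[60+2×98] = 1×256 mm, A_gv = 3072, A_nv = 1×(256 − 2.5×32)×12 = 2112 mm²; tension to near edge: (59 − 0.5×32)×12 = 516 mm². R_n = min(0.6×450×2112, 0.6×345×3072) + 1.0×450×516 = min(570.24, 635.9) + 232.2 = 802.44 kN. φR_n = 0.75 × 802.44 = 601.8 kN.
Governing: min(479.2, 743.6, 601.8) = 479.2 kN → bolt shear.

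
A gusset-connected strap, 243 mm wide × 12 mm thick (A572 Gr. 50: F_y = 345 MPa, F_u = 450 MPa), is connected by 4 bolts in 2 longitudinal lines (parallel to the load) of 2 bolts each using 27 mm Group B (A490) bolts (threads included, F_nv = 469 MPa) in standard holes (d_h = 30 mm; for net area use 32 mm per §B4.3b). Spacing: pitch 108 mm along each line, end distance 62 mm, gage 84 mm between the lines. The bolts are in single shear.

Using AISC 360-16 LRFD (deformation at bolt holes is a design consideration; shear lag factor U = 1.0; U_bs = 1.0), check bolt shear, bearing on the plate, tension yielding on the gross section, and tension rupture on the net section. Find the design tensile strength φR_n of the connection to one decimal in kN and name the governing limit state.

725.0 kN (net-section rupture governs)

Bolt shear: A_b = π(27)²/4 = 572.56 mm². φR_n = 0.75 × 469 × 572.56 × 4 × 1 = 805.6 kN.
Bearing (12 mm plate, F_u = 450 MPa): end bolts L_c = 62 − 30/2 = 47, R_n = min(1.2×47×12×450, 2.4×27×12×450) = 304.56 kN/bolt; interior L_c = 108 − 30 = 78, R_n = 349.92 kN/bolt. φR_n = 0.75 × (2×304.56 + 2×349.92) = 981.7 kN.
Tension yield (gross): A_g = 243×12 = 2916 mm². φR_n = 0.90 × 345 × 2916 = 905.4 kN.
Tension rupture (net): A_n = (243 − 2×32)×12 = 2148 mm² (U = 1.0, A_e = A_n). φR_n = 0.75 × 450 × 2148 = 725.0 kN.
Governing: min(805.6, 981.7, 905.4, 725.0) = 725.0 kN → net-section rupture.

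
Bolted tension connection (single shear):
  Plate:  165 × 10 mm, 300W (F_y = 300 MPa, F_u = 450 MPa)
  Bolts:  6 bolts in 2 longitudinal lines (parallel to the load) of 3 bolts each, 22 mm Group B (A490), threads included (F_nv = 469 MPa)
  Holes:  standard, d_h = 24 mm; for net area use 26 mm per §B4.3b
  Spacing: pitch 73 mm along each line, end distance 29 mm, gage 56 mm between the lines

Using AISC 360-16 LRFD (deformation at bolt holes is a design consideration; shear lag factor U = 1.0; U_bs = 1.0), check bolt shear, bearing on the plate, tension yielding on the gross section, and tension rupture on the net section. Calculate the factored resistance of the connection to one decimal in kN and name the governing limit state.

Bolt shear: A_b = π(22)²/4 = 380.13 mm². φR_n = 0.75 × 469 × 380.13 × 6 × 1 = 802.3 kN.
Bearing (10 mm plate, F_u = 450 MPa): end bolts L_c = 29 − 24/2 = 17, R_n = min(1.2×17×10×450, 2.4×22×10×450) = 91.8 kN/bolt; interior L_c = 73 − 24 = 49, R_n = 237.6 kN/bolt. φR_n = 0.75 × (2×91.8 + 4×237.6) = 850.5 kN.
Tension yield (gross): A_g = 165×10 = 1650 mm². φR_n = 0.90 × 300 × 1650 = 445.5 kN.
Tension rupture (net): A_n = (165 − 2×26)×10 = 1130 mm² (U = 1.0, A_e = A_n). φR_n = 0.75 × 450 × 1130 = 381.4 kN.
Governing: min(802.3, 850.5, 445.5, 381.4) = 381.4 kN → net-section rupture.

381.4 kN (net-section rupture governs)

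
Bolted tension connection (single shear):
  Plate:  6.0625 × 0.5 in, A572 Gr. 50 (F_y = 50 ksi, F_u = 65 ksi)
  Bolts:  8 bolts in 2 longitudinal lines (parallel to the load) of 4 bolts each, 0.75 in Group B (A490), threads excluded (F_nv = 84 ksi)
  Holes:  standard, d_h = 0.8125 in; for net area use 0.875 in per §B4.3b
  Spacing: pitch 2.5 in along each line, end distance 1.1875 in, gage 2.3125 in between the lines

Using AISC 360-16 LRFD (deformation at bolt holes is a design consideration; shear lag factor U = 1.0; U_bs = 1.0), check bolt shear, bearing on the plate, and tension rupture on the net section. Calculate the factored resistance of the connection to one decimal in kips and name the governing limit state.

Bolt shear: A_b = π(0.75)²/4 = 0.44179 in². φR_n = 0.75 × 84 × 0.44179 × 8 × 1 = 222.7 kips.
Bearing (0.5 in plate, F_u = 65 ksi): end bolts L_c = 1.1875 − 0.8125/2 = 0.78125, R_n = min(1.2×0.78125×0.5×65, 2.4×0.75×0.5×65) = 30.469 kips/bolt; interior L_c = 2.5 − 0.8125 = 1.6875, R_n = 58.5 kips/bolt. φR_n = 0.75 × (2×30.469 + 6×58.5) = 309.0 kips.
Tension rupture (net): A_n = (6.0625 − 2×0.875)×0.5 = 2.1563 in² (U = 1.0, A_e = A_n). φR_n = 0.75 × 65 × 2.1563 = 105.1 kips.
Governing: min(222.7, 309.0, 105.1) = 105.1 kips → net-section rupture.

105.1 kips (net-section rupture governs)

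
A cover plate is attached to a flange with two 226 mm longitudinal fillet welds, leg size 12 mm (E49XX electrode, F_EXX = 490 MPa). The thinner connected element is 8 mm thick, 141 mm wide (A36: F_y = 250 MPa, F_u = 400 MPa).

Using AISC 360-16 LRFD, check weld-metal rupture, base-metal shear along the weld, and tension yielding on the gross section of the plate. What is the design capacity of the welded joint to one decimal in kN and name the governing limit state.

Weld metal: throat = 0.707×12 = 8.484 mm, L = 2×226 = 452 mm. φR_n = 0.75 × 0.6 × 490 × 8.484 × 452 = 845.6 kN.
Base metal shear (8 mm plate): yield φR_n = 1.0×0.6×250×8×452 = 542.4 kN; rupture φR_n = 0.75×0.6×400×8×452 = 650.9 kN; take 542.4 kN (yield).
Tension yield (gross): A_g = 141×8 = 1128 mm². φR_n = 0.90 × 250 × 1128 = 253.8 kN.
Governing: min(845.6, 542.4, 253.8) = 253.8 kN → gross-section yield.

253.8 kN (gross-section yield governs)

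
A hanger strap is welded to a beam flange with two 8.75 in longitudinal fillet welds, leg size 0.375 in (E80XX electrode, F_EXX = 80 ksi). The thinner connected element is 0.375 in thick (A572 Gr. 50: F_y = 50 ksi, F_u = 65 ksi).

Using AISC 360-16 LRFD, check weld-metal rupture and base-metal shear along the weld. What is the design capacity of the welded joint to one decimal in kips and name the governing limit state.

167.0 kips (weld metal governs)

Weld metal: throat = 0.707×0.375 = 0.26513 in, L = 2×8.75 = 17.5 in. φR_n = 0.75 × 0.6 × 80 × 0.26513 × 17.5 = 167.0 kips.
Base metal shear (0.375 in plate): yield φR_n = 1.0×0.6×50×0.375×17.5 = 196.9 kips; rupture φR_n = 0.75×0.6×65×0.375×17.5 = 192.0 kips; take 192.0 kips (rupture).
Governing: min(167.0, 192.0) = 167.0 kips → weld metal.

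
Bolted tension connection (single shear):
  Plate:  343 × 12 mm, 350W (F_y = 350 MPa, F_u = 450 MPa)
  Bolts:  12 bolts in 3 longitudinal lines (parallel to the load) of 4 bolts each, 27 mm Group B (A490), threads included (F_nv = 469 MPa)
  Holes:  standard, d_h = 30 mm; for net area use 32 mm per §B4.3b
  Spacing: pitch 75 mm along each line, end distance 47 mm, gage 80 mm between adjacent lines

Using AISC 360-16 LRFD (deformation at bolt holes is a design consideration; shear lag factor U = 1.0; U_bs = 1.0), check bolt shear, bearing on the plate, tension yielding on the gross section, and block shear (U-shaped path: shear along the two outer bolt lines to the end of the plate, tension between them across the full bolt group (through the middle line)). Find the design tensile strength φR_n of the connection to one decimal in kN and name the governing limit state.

1166.4 kN (block shear governs)

Bolt shear: A_b = π(27)²/4 = 572.56 mm². φR_n = 0.75 × 469 × 572.56 × 12 × 1 = 2416.8 kN.
Bearing (12 mm plate, F_u = 450 MPa): end bolts L_c = 47 − 30/2 = 32, R_n = min(1.2×32×12×450, 2.4×27×12×450) = 207.36 kN/bolt; interior L_c = 75 − 30 = 45, R_n = 291.6 kN/bolt. φR_n = 0.75 × (3×207.36 + 9×291.6) = 2434.9 kN.
Tension yield (gross): A_g = 343×12 = 4116 mm². φR_n = 0.90 × 350 × 4116 = 1296.5 kN.
Block shear: shear path 2×[47+3×75] = 2×272 mm, A_gv = 6528, A_nv = 2×(272 − 3.5×32)×12 = 3840 mm²; tension across gage: (160 − 2×32)×12 = 1152 mm². R_n = min(0.6×450×3840, 0.6×350×6528) + 1.0×450×1152 = min(1036.8, 1370.9) + 518.4 = 1555.2 kN. φR_n = 0.75 × 1555.2 = 1166.4 kN.
Governing: min(2416.8, 2434.9, 1296.5, 1166.4) = 1166.4 kN → block shear.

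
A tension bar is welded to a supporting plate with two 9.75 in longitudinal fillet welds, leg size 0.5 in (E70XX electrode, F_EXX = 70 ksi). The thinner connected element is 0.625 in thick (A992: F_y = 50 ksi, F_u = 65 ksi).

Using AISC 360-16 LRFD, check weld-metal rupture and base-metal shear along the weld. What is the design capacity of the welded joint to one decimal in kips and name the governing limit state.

217.1 kips (weld metal governs)

Weld metal: throat = 0.707×0.5 = 0.3535 in, L = 2×9.75 = 19.5 in. φR_n = 0.75 × 0.6 × 70 × 0.3535 × 19.5 = 217.1 kips.
Base metal shear (0.625 in plate): yield φR_n = 1.0×0.6×50×0.625×19.5 = 365.6 kips; rupture φR_n = 0.75×0.6×65×0.625×19.5 = 356.5 kips; take 356.5 kips (rupture).
Governing: min(217.1, 356.5) = 217.1 kips → weld metal.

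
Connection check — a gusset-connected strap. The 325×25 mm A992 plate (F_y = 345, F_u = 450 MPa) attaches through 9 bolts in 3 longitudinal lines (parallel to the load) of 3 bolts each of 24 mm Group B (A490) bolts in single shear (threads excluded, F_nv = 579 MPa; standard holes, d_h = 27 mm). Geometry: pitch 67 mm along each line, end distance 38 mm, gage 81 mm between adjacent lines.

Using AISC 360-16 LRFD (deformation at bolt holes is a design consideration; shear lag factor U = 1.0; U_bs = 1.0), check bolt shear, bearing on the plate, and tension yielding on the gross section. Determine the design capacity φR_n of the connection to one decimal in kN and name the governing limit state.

1768.1 kN (bolt shear governs)

Bolt shear: A_b = π(24)²/4 = 452.39 mm². φR_n = 0.75 × 579 × 452.39 × 9 × 1 = 1768.1 kN.
Bearing (25 mm plate, F_u = 450 MPa): end bolts L_c = 38 − 27/2 = 24.5, R_n = min(1.2×24.5×25×450, 2.4×24×25×450) = 330.75 kN/bolt; interior L_c = 67 − 27 = 40, R_n = 540 kN/bolt. φR_n = 0.75 × (3×330.75 + 6×540) = 3174.2 kN.
Tension yield (gross): A_g = 325×25 = 8125 mm². φR_n = 0.90 × 345 × 8125 = 2522.8 kN.
Governing: min(1768.1, 3174.2, 2522.8) = 1768.1 kN → bolt shear.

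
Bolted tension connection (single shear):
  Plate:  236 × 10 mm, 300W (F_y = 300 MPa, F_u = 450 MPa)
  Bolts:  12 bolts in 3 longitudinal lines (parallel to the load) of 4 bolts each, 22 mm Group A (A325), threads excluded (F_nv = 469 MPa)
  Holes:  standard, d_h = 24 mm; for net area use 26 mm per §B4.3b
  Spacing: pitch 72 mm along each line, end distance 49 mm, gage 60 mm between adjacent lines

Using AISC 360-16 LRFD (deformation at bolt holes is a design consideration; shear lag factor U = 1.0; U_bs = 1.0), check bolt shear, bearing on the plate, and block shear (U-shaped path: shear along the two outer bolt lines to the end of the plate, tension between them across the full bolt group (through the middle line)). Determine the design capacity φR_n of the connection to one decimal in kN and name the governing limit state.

934.2 kN (block shear governs)

Bolt shear: A_b = π(22)²/4 = 380.13 mm². φR_n = 0.75 × 469 × 380.13 × 12 × 1 = 1604.5 kN.
Bearing (10 mm plate, F_u = 450 MPa): end bolts L_c = 49 − 24/2 = 37, R_n = min(1.2×37×10×450, 2.4×22×10×450) = 199.8 kN/bolt; interior L_c = 72 − 24 = 48, R_n = 237.6 kN/bolt. φR_n = 0.75 × (3×199.8 + 9×237.6) = 2053.4 kN.
Block shear: shear path 2×[49+3×72] = 2×265 mm, A_gv = 5300, A_nv = 2×(265 − 3.5×26)×10 = 3480 mm²; tension across gage: (120 − 2×26)×10 = 680 mm². R_n = min(0.6×450×3480, 0.6×300×5300) + 1.0×450×680 = min(939.6, 954) + 306 = 1245.6 kN. φR_n = 0.75 × 1245.6 = 934.2 kN.
Governing: min(1604.5, 2053.4, 934.2) = 934.2 kN → block shear.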